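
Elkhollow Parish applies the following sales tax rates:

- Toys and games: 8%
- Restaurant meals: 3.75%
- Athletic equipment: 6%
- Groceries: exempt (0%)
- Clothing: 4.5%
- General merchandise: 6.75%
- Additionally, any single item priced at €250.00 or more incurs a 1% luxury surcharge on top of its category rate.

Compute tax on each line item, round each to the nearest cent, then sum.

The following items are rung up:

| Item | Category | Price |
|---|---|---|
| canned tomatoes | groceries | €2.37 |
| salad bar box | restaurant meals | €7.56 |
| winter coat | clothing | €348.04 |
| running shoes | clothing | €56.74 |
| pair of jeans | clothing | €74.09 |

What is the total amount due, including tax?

Canned tomatoes €2.37: groceries → 0% → €0.00
Salad bar box €7.56: restaurant meals → 3.75% → €0.28
Winter coat €348.04: clothing → 4.5% + 1% surcharge = 5.5% → €19.14
Running shoes €56.74: clothing → 4.5% → €2.55
Pair of jeans €74.09: clothing → 4.5% → €3.33
Subtotal = €488.80; tax = €25.30; total due = €514.10

€514.10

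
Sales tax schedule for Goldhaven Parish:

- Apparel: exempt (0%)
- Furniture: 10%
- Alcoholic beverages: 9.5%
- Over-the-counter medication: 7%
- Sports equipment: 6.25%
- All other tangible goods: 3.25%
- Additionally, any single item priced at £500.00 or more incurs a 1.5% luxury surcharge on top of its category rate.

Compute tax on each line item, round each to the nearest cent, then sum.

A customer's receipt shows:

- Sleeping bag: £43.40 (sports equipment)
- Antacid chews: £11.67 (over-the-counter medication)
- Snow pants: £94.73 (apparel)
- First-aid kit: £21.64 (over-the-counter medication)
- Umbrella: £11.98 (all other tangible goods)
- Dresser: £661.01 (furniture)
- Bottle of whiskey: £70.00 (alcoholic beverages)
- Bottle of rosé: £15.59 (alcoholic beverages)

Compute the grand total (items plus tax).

Sleeping bag £43.40: sports equipment → 6.25% → £2.71
Antacid chews £11.67: over-the-counter medication → 7% → £0.82
Snow pants £94.73: apparel → 0% → £0.00
First-aid kit £21.64: over-the-counter medication → 7% → £1.51
Umbrella £11.98: all other tangible goods → 3.25% → £0.39
Dresser £661.01: furniture → 10% + 1.5% surcharge = 11.5% → £76.02
Bottle of whiskey £70.00: alcoholic beverages → 9.5% → £6.65
Bottle of rosé £15.59: alcoholic beverages → 9.5% → £1.48
Subtotal = £930.02; tax = £89.58; total due = £1019.60

£1019.60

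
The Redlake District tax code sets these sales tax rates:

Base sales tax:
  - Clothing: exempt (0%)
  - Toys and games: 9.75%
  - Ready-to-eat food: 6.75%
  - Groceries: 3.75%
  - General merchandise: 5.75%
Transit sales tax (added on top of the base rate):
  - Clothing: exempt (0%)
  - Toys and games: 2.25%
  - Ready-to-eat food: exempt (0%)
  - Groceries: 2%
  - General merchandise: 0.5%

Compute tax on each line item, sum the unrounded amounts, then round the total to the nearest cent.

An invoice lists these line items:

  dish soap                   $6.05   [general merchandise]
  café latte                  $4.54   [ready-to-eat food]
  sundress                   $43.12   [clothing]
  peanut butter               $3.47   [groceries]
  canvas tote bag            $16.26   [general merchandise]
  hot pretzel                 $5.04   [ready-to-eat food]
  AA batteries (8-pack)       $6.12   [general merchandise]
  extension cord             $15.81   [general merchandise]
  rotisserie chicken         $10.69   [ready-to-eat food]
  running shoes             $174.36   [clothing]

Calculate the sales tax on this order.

$4.33

Dish soap $6.05: general merchandise → 5.75% + 0.5% transit = 6.25% → $0.378125
Café latte $4.54: ready-to-eat food → 6.75% + 0% transit = 6.75% → $0.30645
Sundress $43.12: clothing → 0% + 0% transit = 0% → $0.00
Peanut butter $3.47: groceries → 3.75% + 2% transit = 5.75% → $0.199525
Canvas tote bag $16.26: general merchandise → 5.75% + 0.5% transit = 6.25% → $1.01625
Hot pretzel $5.04: ready-to-eat food → 6.75% + 0% transit = 6.75% → $0.3402
AA batteries (8-pack) $6.12: general merchandise → 5.75% + 0.5% transit = 6.25% → $0.3825
Extension cord $15.81: general merchandise → 5.75% + 0.5% transit = 6.25% → $0.988125
Rotisserie chicken $10.69: ready-to-eat food → 6.75% + 0% transit = 6.75% → $0.721575
Running shoes $174.36: clothing → 0% + 0% transit = 0% → $0.00
Unrounded tax sum = $4.33275 → $4.33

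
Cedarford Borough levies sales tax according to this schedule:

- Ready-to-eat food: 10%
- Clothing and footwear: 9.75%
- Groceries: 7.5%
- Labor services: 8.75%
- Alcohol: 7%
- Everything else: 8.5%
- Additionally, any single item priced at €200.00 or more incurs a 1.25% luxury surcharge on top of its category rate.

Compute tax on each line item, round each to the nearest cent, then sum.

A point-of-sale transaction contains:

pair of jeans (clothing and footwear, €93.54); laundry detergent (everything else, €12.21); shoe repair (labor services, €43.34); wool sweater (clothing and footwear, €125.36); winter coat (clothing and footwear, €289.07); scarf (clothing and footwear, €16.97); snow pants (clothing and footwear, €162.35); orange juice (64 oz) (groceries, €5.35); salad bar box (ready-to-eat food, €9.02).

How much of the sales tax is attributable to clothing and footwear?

Pair of jeans €93.54: clothing and footwear → 9.75% → €9.12
Wool sweater €125.36: clothing and footwear → 9.75% → €12.22
Winter coat €289.07: clothing and footwear → 9.75% + 1.25% surcharge = 11% → €31.80
Scarf €16.97: clothing and footwear → 9.75% → €1.65
Snow pants €162.35: clothing and footwear → 9.75% → €15.83
Tax on clothing and footwear = €9.12 + €12.22 + €31.80 + €1.65 + €15.83 = €70.62

€70.62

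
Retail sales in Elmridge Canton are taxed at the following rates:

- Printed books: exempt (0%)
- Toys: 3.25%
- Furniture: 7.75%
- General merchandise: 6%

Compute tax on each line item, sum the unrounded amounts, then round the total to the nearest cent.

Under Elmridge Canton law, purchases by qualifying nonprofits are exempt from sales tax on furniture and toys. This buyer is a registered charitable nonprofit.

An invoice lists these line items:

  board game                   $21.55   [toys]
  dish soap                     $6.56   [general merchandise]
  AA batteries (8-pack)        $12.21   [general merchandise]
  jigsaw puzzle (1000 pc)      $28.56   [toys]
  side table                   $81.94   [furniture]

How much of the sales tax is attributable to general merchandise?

$1.13

Dish soap $6.56: general merchandise → 6% → $0.3936
AA batteries (8-pack) $12.21: general merchandise → 6% → $0.7326
Tax on general merchandise: unrounded sum = $1.1262 → $1.13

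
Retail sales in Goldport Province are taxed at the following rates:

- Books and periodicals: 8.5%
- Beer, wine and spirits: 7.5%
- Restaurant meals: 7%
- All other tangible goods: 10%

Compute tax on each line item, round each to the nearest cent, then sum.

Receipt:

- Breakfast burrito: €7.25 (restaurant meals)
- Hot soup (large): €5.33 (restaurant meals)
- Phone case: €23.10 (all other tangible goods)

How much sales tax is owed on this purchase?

€3.19

Breakfast burrito €7.25: restaurant meals → 7% → €0.51
Hot soup (large) €5.33: restaurant meals → 7% → €0.37
Phone case €23.10: all other tangible goods → 10% → €2.31
Total tax = €0.51 + €0.37 + €2.31 = €3.19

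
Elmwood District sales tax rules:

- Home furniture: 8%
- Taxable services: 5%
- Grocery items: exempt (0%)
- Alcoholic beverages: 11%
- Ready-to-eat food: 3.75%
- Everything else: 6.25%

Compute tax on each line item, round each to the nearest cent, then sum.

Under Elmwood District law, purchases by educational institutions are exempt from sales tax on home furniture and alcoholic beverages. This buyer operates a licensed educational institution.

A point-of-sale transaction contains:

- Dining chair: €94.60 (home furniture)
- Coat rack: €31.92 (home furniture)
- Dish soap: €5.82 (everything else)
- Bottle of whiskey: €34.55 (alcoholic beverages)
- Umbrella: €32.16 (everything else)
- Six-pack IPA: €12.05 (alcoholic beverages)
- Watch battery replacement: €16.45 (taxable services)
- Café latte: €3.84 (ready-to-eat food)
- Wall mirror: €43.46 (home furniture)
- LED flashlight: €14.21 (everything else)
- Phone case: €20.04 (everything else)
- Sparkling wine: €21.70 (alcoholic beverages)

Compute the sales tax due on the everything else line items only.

Dish soap €5.82: everything else → 6.25% → €0.36
Umbrella €32.16: everything else → 6.25% → €2.01
LED flashlight €14.21: everything else → 6.25% → €0.89
Phone case €20.04: everything else → 6.25% → €1.25
Tax on everything else = €0.36 + €2.01 + €0.89 + €1.25 = €4.51

€4.51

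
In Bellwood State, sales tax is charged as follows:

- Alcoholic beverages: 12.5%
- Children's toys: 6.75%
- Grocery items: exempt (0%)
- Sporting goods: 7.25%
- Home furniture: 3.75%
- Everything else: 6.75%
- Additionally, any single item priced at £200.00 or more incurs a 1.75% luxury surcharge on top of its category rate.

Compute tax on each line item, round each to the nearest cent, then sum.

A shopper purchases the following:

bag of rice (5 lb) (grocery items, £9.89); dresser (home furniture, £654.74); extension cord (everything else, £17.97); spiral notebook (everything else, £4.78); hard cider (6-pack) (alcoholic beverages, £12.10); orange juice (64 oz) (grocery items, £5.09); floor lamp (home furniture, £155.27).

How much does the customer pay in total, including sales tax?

Bag of rice (5 lb) £9.89: grocery items → 0% → £0.00
Dresser £654.74: home furniture → 3.75% + 1.75% surcharge = 5.5% → £36.01
Extension cord £17.97: everything else → 6.75% → £1.21
Spiral notebook £4.78: everything else → 6.75% → £0.32
Hard cider (6-pack) £12.10: alcoholic beverages → 12.5% → £1.51
Orange juice (64 oz) £5.09: grocery items → 0% → £0.00
Floor lamp £155.27: home furniture → 3.75% → £5.82
Subtotal = £859.84; tax = £44.87; total due = £904.71

£904.71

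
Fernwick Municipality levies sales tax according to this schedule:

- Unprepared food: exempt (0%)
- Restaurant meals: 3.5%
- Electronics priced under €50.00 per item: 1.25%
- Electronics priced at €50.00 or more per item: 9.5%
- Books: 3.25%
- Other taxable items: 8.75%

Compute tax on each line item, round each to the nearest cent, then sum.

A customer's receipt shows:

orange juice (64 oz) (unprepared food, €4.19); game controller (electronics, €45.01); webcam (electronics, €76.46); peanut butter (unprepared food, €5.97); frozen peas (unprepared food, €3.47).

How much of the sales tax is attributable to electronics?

Game controller €45.01: electronics, under €50.00 → 1.25% → €0.56
Webcam €76.46: electronics, €50.00 or more → 9.5% → €7.26
Tax on electronics = €0.56 + €7.26 = €7.82

€7.82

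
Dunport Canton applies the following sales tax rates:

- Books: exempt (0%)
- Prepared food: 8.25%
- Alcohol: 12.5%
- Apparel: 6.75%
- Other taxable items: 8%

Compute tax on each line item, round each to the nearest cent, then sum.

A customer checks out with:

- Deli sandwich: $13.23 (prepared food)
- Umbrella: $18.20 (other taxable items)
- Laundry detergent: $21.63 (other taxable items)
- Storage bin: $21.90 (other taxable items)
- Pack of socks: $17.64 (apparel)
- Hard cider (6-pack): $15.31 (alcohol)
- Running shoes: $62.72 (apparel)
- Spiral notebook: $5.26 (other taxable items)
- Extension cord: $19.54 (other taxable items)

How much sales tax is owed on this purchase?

Deli sandwich $13.23: prepared food → 8.25% → $1.09
Umbrella $18.20: other taxable items → 8% → $1.46
Laundry detergent $21.63: other taxable items → 8% → $1.73
Storage bin $21.90: other taxable items → 8% → $1.75
Pack of socks $17.64: apparel → 6.75% → $1.19
Hard cider (6-pack) $15.31: alcohol → 12.5% → $1.91
Running shoes $62.72: apparel → 6.75% → $4.23
Spiral notebook $5.26: other taxable items → 8% → $0.42
Extension cord $19.54: other taxable items → 8% → $1.56
Total tax = $1.09 + $1.46 + $1.73 + $1.75 + $1.19 + $1.91 + $4.23 + $0.42 + $1.56 = $15.34

$15.34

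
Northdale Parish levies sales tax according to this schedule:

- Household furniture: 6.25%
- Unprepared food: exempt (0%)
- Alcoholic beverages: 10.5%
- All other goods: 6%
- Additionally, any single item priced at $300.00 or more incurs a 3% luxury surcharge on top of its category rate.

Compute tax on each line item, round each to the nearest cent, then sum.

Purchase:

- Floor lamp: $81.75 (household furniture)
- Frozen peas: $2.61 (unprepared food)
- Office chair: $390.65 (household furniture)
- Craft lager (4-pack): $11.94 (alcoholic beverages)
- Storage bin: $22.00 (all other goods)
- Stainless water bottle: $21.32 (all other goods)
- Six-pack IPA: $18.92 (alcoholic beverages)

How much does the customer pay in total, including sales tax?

$596.28

Floor lamp $81.75: household furniture → 6.25% → $5.11
Frozen peas $2.61: unprepared food → 0% → $0.00
Office chair $390.65: household furniture → 6.25% + 3% surcharge = 9.25% → $36.14
Craft lager (4-pack) $11.94: alcoholic beverages → 10.5% → $1.25
Storage bin $22.00: all other goods → 6% → $1.32
Stainless water bottle $21.32: all other goods → 6% → $1.28
Six-pack IPA $18.92: alcoholic beverages → 10.5% → $1.99
Subtotal = $549.19; tax = $47.09; total due = $596.28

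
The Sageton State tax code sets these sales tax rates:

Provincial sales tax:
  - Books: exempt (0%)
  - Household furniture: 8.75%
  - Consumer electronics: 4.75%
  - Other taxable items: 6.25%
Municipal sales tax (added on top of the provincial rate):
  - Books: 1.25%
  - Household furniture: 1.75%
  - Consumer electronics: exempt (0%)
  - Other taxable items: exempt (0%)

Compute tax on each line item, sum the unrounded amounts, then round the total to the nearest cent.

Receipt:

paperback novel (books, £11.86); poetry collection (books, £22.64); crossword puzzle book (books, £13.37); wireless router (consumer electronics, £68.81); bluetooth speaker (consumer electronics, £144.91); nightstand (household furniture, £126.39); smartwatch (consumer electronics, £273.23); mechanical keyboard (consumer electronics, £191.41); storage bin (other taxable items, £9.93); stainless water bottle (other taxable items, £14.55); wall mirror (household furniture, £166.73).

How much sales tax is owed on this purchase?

£65.13

Paperback novel £11.86: books → 0% + 1.25% municipal = 1.25% → £0.14825
Poetry collection £22.64: books → 0% + 1.25% municipal = 1.25% → £0.283
Crossword puzzle book £13.37: books → 0% + 1.25% municipal = 1.25% → £0.167125
Wireless router £68.81: consumer electronics → 4.75% + 0% municipal = 4.75% → £3.268475
Bluetooth speaker £144.91: consumer electronics → 4.75% + 0% municipal = 4.75% → £6.883225
Nightstand £126.39: household furniture → 8.75% + 1.75% municipal = 10.5% → £13.27095
Smartwatch £273.23: consumer electronics → 4.75% + 0% municipal = 4.75% → £12.978425
Mechanical keyboard £191.41: consumer electronics → 4.75% + 0% municipal = 4.75% → £9.091975
Storage bin £9.93: other taxable items → 6.25% + 0% municipal = 6.25% → £0.620625
Stainless water bottle £14.55: other taxable items → 6.25% + 0% municipal = 6.25% → £0.909375
Wall mirror £166.73: household furniture → 8.75% + 1.75% municipal = 10.5% → £17.50665
Unrounded tax sum = £65.128075 → £65.13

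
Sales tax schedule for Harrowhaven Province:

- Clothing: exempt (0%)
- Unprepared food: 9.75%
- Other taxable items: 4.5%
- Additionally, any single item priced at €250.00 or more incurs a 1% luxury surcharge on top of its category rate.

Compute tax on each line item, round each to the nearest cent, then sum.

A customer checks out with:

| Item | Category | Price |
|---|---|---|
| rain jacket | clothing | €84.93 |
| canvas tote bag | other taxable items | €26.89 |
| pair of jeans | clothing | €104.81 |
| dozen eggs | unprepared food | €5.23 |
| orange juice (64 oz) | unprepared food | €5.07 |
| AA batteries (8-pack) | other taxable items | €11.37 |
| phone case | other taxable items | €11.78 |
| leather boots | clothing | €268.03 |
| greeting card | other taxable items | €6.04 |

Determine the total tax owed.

€6.20

Rain jacket €84.93: clothing → 0% → €0.00
Canvas tote bag €26.89: other taxable items → 4.5% → €1.21
Pair of jeans €104.81: clothing → 0% → €0.00
Dozen eggs €5.23: unprepared food → 9.75% → €0.51
Orange juice (64 oz) €5.07: unprepared food → 9.75% → €0.49
AA batteries (8-pack) €11.37: other taxable items → 4.5% → €0.51
Phone case €11.78: other taxable items → 4.5% → €0.53
Leather boots €268.03: clothing → 0% + 1% surcharge = 1% → €2.68
Greeting card €6.04: other taxable items → 4.5% → €0.27
Total tax = €1.21 + €0.51 + €0.49 + €0.51 + €0.53 + €2.68 + €0.27 = €6.20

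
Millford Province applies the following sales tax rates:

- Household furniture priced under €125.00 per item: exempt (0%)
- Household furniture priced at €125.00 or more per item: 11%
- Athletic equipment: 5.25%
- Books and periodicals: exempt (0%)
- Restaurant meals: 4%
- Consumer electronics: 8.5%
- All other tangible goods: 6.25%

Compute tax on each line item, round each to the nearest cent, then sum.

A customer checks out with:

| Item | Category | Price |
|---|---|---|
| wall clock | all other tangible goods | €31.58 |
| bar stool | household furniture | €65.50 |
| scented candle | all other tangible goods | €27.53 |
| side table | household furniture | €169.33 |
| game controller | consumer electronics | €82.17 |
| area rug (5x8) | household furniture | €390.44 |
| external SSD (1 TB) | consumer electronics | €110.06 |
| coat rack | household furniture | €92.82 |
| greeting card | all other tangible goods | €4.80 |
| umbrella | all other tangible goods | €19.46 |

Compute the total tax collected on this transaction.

€83.13

Wall clock €31.58: all other tangible goods → 6.25% → €1.97
Bar stool €65.50: household furniture, under €125.00 → 0% → €0.00
Scented candle €27.53: all other tangible goods → 6.25% → €1.72
Side table €169.33: household furniture, €125.00 or more → 11% → €18.63
Game controller €82.17: consumer electronics → 8.5% → €6.98
Area rug (5x8) €390.44: household furniture, €125.00 or more → 11% → €42.95
External SSD (1 TB) €110.06: consumer electronics → 8.5% → €9.36
Coat rack €92.82: household furniture, under €125.00 → 0% → €0.00
Greeting card €4.80: all other tangible goods → 6.25% → €0.30
Umbrella €19.46: all other tangible goods → 6.25% → €1.22
Total tax = €1.97 + €1.72 + €18.63 + €6.98 + €42.95 + €9.36 + €0.30 + €1.22 = €83.13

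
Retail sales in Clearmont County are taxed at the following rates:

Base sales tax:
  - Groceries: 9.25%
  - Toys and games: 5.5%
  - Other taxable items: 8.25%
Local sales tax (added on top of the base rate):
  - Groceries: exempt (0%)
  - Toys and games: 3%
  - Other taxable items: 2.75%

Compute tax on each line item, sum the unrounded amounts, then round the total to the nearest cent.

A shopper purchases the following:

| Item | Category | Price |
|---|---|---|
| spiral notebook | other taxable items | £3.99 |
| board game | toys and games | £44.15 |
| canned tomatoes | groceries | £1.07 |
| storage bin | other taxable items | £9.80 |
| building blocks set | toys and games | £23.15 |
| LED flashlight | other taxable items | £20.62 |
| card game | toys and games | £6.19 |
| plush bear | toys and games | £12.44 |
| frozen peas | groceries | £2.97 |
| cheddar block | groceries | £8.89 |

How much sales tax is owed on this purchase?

£12.29

Spiral notebook £3.99: other taxable items → 8.25% + 2.75% local = 11% → £0.4389
Board game £44.15: toys and games → 5.5% + 3% local = 8.5% → £3.75275
Canned tomatoes £1.07: groceries → 9.25% + 0% local = 9.25% → £0.098975
Storage bin £9.80: other taxable items → 8.25% + 2.75% local = 11% → £1.078
Building blocks set £23.15: toys and games → 5.5% + 3% local = 8.5% → £1.96775
LED flashlight £20.62: other taxable items → 8.25% + 2.75% local = 11% → £2.2682
Card game £6.19: toys and games → 5.5% + 3% local = 8.5% → £0.52615
Plush bear £12.44: toys and games → 5.5% + 3% local = 8.5% → £1.0574
Frozen peas £2.97: groceries → 9.25% + 0% local = 9.25% → £0.274725
Cheddar block £8.89: groceries → 9.25% + 0% local = 9.25% → £0.822325
Unrounded tax sum = £12.285175 → £12.29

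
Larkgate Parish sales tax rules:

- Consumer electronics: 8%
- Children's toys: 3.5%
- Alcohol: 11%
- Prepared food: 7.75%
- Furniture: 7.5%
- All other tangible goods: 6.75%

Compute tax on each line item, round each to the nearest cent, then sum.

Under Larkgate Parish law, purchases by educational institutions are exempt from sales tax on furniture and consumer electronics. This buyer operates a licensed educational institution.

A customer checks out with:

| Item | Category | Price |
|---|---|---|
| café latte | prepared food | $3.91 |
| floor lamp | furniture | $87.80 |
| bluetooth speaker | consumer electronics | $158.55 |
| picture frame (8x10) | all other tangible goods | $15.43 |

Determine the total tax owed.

Café latte $3.91: prepared food → 7.75% → $0.30
Floor lamp $87.80: furniture, buyer-exempt → 0% → $0.00
Bluetooth speaker $158.55: consumer electronics, buyer-exempt → 0% → $0.00
Picture frame (8x10) $15.43: all other tangible goods → 6.75% → $1.04
Total tax = $0.30 + $1.04 = $1.34

$1.34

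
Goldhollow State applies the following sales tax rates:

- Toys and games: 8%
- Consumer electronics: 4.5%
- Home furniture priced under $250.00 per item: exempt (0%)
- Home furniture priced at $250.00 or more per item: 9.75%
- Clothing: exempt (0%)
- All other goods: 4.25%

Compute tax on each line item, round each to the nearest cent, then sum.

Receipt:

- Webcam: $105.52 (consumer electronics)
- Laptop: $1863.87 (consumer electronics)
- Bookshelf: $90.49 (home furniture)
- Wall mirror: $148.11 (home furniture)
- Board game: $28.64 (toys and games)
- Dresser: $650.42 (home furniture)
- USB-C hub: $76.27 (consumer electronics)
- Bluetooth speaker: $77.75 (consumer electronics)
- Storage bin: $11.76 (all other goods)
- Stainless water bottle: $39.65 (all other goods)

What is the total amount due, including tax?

$3255.93

Webcam $105.52: consumer electronics → 4.5% → $4.75
Laptop $1863.87: consumer electronics → 4.5% → $83.87
Bookshelf $90.49: home furniture, under $250.00 → 0% → $0.00
Wall mirror $148.11: home furniture, under $250.00 → 0% → $0.00
Board game $28.64: toys and games → 8% → $2.29
Dresser $650.42: home furniture, $250.00 or more → 9.75% → $63.42
USB-C hub $76.27: consumer electronics → 4.5% → $3.43
Bluetooth speaker $77.75: consumer electronics → 4.5% → $3.50
Storage bin $11.76: all other goods → 4.25% → $0.50
Stainless water bottle $39.65: all other goods → 4.25% → $1.69
Subtotal = $3092.48; tax = $163.45; total due = $3255.93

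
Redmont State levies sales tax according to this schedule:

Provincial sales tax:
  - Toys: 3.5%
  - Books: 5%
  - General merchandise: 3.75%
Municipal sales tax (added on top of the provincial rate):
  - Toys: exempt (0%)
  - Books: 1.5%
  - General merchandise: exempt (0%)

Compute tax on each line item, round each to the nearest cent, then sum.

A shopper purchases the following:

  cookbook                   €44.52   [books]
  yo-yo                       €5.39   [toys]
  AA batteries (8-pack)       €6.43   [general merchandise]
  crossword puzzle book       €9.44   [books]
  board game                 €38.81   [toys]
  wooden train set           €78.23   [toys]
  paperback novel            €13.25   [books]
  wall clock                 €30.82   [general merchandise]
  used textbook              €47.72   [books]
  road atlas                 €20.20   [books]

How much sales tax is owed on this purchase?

Cookbook €44.52: books → 5% + 1.5% municipal = 6.5% → €2.89
Yo-yo €5.39: toys → 3.5% + 0% municipal = 3.5% → €0.19
AA batteries (8-pack) €6.43: general merchandise → 3.75% + 0% municipal = 3.75% → €0.24
Crossword puzzle book €9.44: books → 5% + 1.5% municipal = 6.5% → €0.61
Board game €38.81: toys → 3.5% + 0% municipal = 3.5% → €1.36
Wooden train set €78.23: toys → 3.5% + 0% municipal = 3.5% → €2.74
Paperback novel €13.25: books → 5% + 1.5% municipal = 6.5% → €0.86
Wall clock €30.82: general merchandise → 3.75% + 0% municipal = 3.75% → €1.16
Used textbook €47.72: books → 5% + 1.5% municipal = 6.5% → €3.10
Road atlas €20.20: books → 5% + 1.5% municipal = 6.5% → €1.31
Total tax = €2.89 + €0.19 + €0.24 + €0.61 + €1.36 + €2.74 + €0.86 + €1.16 + €3.10 + €1.31 = €14.46

€14.46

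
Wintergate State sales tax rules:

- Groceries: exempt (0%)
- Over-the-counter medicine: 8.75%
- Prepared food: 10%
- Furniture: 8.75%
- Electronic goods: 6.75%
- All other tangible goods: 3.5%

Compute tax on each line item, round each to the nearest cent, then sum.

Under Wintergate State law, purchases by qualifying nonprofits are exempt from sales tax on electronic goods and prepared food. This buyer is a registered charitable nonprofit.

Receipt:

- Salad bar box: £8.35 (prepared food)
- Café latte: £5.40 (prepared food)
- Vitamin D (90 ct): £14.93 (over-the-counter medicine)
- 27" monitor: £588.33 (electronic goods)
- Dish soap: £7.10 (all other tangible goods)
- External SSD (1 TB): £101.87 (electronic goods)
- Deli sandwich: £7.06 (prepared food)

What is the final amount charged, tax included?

£734.60

Salad bar box £8.35: prepared food, buyer-exempt → 0% → £0.00
Café latte £5.40: prepared food, buyer-exempt → 0% → £0.00
Vitamin D (90 ct) £14.93: over-the-counter medicine → 8.75% → £1.31
27" monitor £588.33: electronic goods, buyer-exempt → 0% → £0.00
Dish soap £7.10: all other tangible goods → 3.5% → £0.25
External SSD (1 TB) £101.87: electronic goods, buyer-exempt → 0% → £0.00
Deli sandwich £7.06: prepared food, buyer-exempt → 0% → £0.00
Subtotal = £733.04; tax = £1.56; total due = £734.60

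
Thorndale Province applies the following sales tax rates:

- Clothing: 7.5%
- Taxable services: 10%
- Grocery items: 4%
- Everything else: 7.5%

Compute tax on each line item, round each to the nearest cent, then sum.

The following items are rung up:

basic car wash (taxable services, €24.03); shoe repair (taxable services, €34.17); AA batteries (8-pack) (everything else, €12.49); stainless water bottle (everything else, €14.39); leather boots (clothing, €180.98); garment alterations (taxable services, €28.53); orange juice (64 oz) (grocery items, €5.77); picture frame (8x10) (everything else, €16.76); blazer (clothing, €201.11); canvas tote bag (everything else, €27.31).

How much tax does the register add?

Basic car wash €24.03: taxable services → 10% → €2.40
Shoe repair €34.17: taxable services → 10% → €3.42
AA batteries (8-pack) €12.49: everything else → 7.5% → €0.94
Stainless water bottle €14.39: everything else → 7.5% → €1.08
Leather boots €180.98: clothing → 7.5% → €13.57
Garment alterations €28.53: taxable services → 10% → €2.85
Orange juice (64 oz) €5.77: grocery items → 4% → €0.23
Picture frame (8x10) €16.76: everything else → 7.5% → €1.26
Blazer €201.11: clothing → 7.5% → €15.08
Canvas tote bag €27.31: everything else → 7.5% → €2.05
Total tax = €2.40 + €3.42 + €0.94 + €1.08 + €13.57 + €2.85 + €0.23 + €1.26 + €15.08 + €2.05 = €42.88

€42.88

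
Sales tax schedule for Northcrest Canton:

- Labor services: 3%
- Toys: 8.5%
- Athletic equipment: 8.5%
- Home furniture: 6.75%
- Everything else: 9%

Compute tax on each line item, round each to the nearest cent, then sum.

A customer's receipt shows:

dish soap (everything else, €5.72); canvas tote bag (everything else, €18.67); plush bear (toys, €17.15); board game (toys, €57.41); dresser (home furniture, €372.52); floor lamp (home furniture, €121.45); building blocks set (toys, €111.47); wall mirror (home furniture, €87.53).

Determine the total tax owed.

€57.26

Dish soap €5.72: everything else → 9% → €0.51
Canvas tote bag €18.67: everything else → 9% → €1.68
Plush bear €17.15: toys → 8.5% → €1.46
Board game €57.41: toys → 8.5% → €4.88
Dresser €372.52: home furniture → 6.75% → €25.15
Floor lamp €121.45: home furniture → 6.75% → €8.20
Building blocks set €111.47: toys → 8.5% → €9.47
Wall mirror €87.53: home furniture → 6.75% → €5.91
Total tax = €0.51 + €1.68 + €1.46 + €4.88 + €25.15 + €8.20 + €9.47 + €5.91 = €57.26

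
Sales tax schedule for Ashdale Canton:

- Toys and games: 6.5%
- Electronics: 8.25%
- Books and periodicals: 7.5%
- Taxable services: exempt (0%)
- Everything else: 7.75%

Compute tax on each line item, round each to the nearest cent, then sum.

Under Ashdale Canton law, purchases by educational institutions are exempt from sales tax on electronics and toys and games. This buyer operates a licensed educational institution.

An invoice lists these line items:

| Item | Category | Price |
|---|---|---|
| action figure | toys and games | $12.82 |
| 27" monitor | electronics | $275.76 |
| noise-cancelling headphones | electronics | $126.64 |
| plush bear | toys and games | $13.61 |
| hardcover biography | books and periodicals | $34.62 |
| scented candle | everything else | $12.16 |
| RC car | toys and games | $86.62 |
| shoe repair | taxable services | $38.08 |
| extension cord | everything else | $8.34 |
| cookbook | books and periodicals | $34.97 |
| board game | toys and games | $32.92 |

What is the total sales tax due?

$6.81

Action figure $12.82: toys and games, buyer-exempt → 0% → $0.00
27" monitor $275.76: electronics, buyer-exempt → 0% → $0.00
Noise-cancelling headphones $126.64: electronics, buyer-exempt → 0% → $0.00
Plush bear $13.61: toys and games, buyer-exempt → 0% → $0.00
Hardcover biography $34.62: books and periodicals → 7.5% → $2.60
Scented candle $12.16: everything else → 7.75% → $0.94
RC car $86.62: toys and games, buyer-exempt → 0% → $0.00
Shoe repair $38.08: taxable services → 0% → $0.00
Extension cord $8.34: everything else → 7.75% → $0.65
Cookbook $34.97: books and periodicals → 7.5% → $2.62
Board game $32.92: toys and games, buyer-exempt → 0% → $0.00
Total tax = $2.60 + $0.94 + $0.65 + $2.62 = $6.81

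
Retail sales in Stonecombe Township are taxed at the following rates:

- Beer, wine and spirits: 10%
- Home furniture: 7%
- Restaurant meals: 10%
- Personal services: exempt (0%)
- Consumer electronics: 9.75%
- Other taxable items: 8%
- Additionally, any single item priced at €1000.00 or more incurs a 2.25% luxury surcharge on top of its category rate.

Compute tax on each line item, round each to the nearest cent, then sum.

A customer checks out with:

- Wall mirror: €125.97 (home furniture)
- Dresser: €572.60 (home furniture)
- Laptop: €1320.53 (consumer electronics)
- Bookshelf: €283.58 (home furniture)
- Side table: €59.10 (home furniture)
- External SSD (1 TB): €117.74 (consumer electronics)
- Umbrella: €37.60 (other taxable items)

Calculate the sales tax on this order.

Wall mirror €125.97: home furniture → 7% → €8.82
Dresser €572.60: home furniture → 7% → €40.08
Laptop €1320.53: consumer electronics → 9.75% + 2.25% surcharge = 12% → €158.46
Bookshelf €283.58: home furniture → 7% → €19.85
Side table €59.10: home furniture → 7% → €4.14
External SSD (1 TB) €117.74: consumer electronics → 9.75% → €11.48
Umbrella €37.60: other taxable items → 8% → €3.01
Total tax = €8.82 + €40.08 + €158.46 + €19.85 + €4.14 + €11.48 + €3.01 = €245.84

€245.84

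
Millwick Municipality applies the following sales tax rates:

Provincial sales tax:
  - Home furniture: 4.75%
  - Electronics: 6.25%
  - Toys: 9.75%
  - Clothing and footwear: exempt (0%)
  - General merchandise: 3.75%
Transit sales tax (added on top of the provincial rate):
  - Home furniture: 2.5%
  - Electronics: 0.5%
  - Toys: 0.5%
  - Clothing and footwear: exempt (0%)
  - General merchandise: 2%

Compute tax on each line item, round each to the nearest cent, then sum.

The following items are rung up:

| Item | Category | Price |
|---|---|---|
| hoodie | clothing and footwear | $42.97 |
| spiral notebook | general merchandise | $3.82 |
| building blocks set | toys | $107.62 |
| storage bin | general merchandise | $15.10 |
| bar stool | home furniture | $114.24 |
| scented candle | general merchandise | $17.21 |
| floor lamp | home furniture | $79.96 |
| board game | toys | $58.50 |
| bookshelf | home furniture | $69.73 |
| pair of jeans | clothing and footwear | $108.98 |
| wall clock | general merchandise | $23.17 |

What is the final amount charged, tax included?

Hoodie $42.97: clothing and footwear → 0% + 0% transit = 0% → $0.00
Spiral notebook $3.82: general merchandise → 3.75% + 2% transit = 5.75% → $0.22
Building blocks set $107.62: toys → 9.75% + 0.5% transit = 10.25% → $11.03
Storage bin $15.10: general merchandise → 3.75% + 2% transit = 5.75% → $0.87
Bar stool $114.24: home furniture → 4.75% + 2.5% transit = 7.25% → $8.28
Scented candle $17.21: general merchandise → 3.75% + 2% transit = 5.75% → $0.99
Floor lamp $79.96: home furniture → 4.75% + 2.5% transit = 7.25% → $5.80
Board game $58.50: toys → 9.75% + 0.5% transit = 10.25% → $6.00
Bookshelf $69.73: home furniture → 4.75% + 2.5% transit = 7.25% → $5.06
Pair of jeans $108.98: clothing and footwear → 0% + 0% transit = 0% → $0.00
Wall clock $23.17: general merchandise → 3.75% + 2% transit = 5.75% → $1.33
Subtotal = $641.30; tax = $39.58; total due = $680.88

$680.88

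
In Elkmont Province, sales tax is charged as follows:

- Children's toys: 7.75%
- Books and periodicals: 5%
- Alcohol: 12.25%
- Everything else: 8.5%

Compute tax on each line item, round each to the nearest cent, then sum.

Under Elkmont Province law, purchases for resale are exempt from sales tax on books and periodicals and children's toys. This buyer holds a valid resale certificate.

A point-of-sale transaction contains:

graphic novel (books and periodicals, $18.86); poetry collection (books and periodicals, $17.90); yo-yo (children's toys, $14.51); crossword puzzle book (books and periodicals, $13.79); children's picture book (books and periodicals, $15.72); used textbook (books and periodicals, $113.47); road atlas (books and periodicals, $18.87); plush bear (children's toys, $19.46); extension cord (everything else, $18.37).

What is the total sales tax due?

$1.56

Graphic novel $18.86: books and periodicals, buyer-exempt → 0% → $0.00
Poetry collection $17.90: books and periodicals, buyer-exempt → 0% → $0.00
Yo-yo $14.51: children's toys, buyer-exempt → 0% → $0.00
Crossword puzzle book $13.79: books and periodicals, buyer-exempt → 0% → $0.00
Children's picture book $15.72: books and periodicals, buyer-exempt → 0% → $0.00
Used textbook $113.47: books and periodicals, buyer-exempt → 0% → $0.00
Road atlas $18.87: books and periodicals, buyer-exempt → 0% → $0.00
Plush bear $19.46: children's toys, buyer-exempt → 0% → $0.00
Extension cord $18.37: everything else → 8.5% → $1.56
Total tax = $1.56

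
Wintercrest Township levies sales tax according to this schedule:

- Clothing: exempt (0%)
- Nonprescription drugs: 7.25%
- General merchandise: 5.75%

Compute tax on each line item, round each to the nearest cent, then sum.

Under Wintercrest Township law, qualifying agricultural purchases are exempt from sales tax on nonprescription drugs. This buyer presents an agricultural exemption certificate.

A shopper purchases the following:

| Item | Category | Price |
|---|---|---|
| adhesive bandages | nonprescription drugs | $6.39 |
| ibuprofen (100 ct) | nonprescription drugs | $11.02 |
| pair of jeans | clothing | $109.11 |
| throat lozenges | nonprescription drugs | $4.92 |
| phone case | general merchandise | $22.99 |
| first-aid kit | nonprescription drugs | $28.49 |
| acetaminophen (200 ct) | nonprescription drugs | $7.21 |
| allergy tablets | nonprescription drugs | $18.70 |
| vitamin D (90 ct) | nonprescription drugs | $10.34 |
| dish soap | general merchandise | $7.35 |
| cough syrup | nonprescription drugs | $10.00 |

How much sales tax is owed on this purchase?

$1.74

Adhesive bandages $6.39: nonprescription drugs, buyer-exempt → 0% → $0.00
Ibuprofen (100 ct) $11.02: nonprescription drugs, buyer-exempt → 0% → $0.00
Pair of jeans $109.11: clothing → 0% → $0.00
Throat lozenges $4.92: nonprescription drugs, buyer-exempt → 0% → $0.00
Phone case $22.99: general merchandise → 5.75% → $1.32
First-aid kit $28.49: nonprescription drugs, buyer-exempt → 0% → $0.00
Acetaminophen (200 ct) $7.21: nonprescription drugs, buyer-exempt → 0% → $0.00
Allergy tablets $18.70: nonprescription drugs, buyer-exempt → 0% → $0.00
Vitamin D (90 ct) $10.34: nonprescription drugs, buyer-exempt → 0% → $0.00
Dish soap $7.35: general merchandise → 5.75% → $0.42
Cough syrup $10.00: nonprescription drugs, buyer-exempt → 0% → $0.00
Total tax = $1.32 + $0.42 = $1.74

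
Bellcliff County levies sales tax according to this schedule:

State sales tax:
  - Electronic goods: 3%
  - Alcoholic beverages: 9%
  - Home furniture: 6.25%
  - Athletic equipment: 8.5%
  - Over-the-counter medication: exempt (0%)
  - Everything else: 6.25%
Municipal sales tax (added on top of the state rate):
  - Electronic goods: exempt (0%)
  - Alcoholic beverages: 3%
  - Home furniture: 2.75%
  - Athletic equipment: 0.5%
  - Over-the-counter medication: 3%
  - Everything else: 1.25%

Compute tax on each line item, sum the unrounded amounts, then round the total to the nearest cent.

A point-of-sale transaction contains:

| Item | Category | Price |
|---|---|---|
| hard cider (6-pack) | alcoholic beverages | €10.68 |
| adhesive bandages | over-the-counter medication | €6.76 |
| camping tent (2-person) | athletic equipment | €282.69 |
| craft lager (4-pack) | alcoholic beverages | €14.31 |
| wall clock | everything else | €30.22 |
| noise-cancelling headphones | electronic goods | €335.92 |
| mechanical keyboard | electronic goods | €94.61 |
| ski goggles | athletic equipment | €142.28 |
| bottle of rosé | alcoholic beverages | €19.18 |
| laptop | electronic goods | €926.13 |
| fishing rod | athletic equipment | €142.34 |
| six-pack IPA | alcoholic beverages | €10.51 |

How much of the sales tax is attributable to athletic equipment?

€51.06

Camping tent (2-person) €282.69: athletic equipment → 8.5% + 0.5% municipal = 9% → €25.4421
Ski goggles €142.28: athletic equipment → 8.5% + 0.5% municipal = 9% → €12.8052
Fishing rod €142.34: athletic equipment → 8.5% + 0.5% municipal = 9% → €12.8106
Tax on athletic equipment: unrounded sum = €51.0579 → €51.06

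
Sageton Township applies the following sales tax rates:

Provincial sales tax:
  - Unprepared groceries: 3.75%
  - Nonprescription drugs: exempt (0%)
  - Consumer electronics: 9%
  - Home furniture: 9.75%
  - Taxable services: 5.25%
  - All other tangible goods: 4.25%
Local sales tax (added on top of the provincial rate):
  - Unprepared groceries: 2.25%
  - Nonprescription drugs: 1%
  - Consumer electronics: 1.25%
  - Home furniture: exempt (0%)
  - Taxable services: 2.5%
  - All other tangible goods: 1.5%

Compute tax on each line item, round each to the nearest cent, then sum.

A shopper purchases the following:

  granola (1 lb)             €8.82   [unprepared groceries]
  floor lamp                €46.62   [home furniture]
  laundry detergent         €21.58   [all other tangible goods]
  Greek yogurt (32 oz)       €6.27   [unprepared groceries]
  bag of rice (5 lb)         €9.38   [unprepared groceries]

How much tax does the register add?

Granola (1 lb) €8.82: unprepared groceries → 3.75% + 2.25% local = 6% → €0.53
Floor lamp €46.62: home furniture → 9.75% + 0% local = 9.75% → €4.55
Laundry detergent €21.58: all other tangible goods → 4.25% + 1.5% local = 5.75% → €1.24
Greek yogurt (32 oz) €6.27: unprepared groceries → 3.75% + 2.25% local = 6% → €0.38
Bag of rice (5 lb) €9.38: unprepared groceries → 3.75% + 2.25% local = 6% → €0.56
Total tax = €0.53 + €4.55 + €1.24 + €0.38 + €0.56 = €7.26

€7.26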